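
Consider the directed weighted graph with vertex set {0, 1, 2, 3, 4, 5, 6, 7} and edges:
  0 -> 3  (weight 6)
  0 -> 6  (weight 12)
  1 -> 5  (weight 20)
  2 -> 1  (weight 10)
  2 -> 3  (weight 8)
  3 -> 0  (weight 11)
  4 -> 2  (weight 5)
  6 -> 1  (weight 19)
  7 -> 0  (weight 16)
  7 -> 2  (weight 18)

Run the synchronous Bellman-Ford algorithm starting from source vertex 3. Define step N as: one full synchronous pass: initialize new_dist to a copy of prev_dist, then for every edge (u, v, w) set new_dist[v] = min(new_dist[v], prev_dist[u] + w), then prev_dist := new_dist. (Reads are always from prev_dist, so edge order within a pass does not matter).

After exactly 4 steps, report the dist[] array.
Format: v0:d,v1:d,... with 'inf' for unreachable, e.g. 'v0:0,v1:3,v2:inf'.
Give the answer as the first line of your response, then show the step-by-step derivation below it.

v0:11,v1:42,v2:inf,v3:0,v4:inf,v5:62,v6:23,v7:inf

step 1: dist = v0:11,v1:inf,v2:inf,v3:0,v4:inf,v5:inf,v6:inf,v7:inf
step 2: dist = v0:11,v1:inf,v2:inf,v3:0,v4:inf,v5:inf,v6:23,v7:inf
step 3: dist = v0:11,v1:42,v2:inf,v3:0,v4:inf,v5:inf,v6:23,v7:inf
step 4: dist = v0:11,v1:42,v2:inf,v3:0,v4:inf,v5:62,v6:23,v7:inf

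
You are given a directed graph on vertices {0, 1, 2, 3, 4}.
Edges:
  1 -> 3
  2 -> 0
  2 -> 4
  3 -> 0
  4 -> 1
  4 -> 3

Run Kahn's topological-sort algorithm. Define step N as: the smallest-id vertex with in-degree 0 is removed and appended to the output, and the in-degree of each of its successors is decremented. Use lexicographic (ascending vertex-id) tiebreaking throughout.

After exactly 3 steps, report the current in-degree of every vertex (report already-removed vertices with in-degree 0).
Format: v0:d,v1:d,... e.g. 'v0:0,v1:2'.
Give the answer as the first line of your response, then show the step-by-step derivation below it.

v0:1,v1:0,v2:0,v3:0,v4:0

step 1: output 2; order=[2]; indeg=(1,1,0,2,0)
step 2: output 4; order=[2,4]; indeg=(1,0,0,1,0)
step 3: output 1; order=[2,4,1]; indeg=(1,0,0,0,0)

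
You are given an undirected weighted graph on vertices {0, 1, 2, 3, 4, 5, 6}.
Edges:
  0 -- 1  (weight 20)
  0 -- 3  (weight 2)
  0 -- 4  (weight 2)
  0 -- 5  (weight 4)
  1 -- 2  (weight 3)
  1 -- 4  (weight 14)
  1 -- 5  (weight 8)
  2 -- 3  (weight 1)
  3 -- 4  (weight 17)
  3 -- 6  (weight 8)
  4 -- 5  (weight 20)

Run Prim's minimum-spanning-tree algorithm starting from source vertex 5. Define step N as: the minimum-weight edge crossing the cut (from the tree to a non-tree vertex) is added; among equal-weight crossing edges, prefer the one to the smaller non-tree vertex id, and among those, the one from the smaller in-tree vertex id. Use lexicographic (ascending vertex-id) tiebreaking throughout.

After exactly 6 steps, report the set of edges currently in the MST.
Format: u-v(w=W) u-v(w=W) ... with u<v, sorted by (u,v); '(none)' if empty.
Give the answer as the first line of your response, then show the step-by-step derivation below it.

0-3(w=2) 0-4(w=2) 0-5(w=4) 1-2(w=3) 2-3(w=1) 3-6(w=8)

step 1: add edge 0-5 (w=4); MST = {0-5(w=4)}
step 2: add edge 0-3 (w=2); MST = {0-3(w=2) 0-5(w=4)}
step 3: add edge 2-3 (w=1); MST = {0-3(w=2) 0-5(w=4) 2-3(w=1)}
step 4: add edge 0-4 (w=2); MST = {0-3(w=2) 0-4(w=2) 0-5(w=4) 2-3(w=1)}
step 5: add edge 1-2 (w=3); MST = {0-3(w=2) 0-4(w=2) 0-5(w=4) 1-2(w=3) 2-3(w=1)}
step 6: add edge 3-6 (w=8); MST = {0-3(w=2) 0-4(w=2) 0-5(w=4) 1-2(w=3) 2-3(w=1) 3-6(w=8)}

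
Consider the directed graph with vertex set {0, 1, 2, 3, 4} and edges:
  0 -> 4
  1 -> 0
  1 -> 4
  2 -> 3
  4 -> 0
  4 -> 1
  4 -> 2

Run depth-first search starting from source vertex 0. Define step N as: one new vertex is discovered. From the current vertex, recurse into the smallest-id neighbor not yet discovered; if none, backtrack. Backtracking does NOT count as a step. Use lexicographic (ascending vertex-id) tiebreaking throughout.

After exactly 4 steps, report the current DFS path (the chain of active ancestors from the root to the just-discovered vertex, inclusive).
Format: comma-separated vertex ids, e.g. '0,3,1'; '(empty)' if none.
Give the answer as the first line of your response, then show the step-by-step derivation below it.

0,4,2

step 1: discover 0; path=0; order=0
step 2: discover 4; path=0>4; order=0,4
step 3: discover 1; path=0>4>1; order=0,4,1
step 4: discover 2; path=0>4>2; order=0,4,1,2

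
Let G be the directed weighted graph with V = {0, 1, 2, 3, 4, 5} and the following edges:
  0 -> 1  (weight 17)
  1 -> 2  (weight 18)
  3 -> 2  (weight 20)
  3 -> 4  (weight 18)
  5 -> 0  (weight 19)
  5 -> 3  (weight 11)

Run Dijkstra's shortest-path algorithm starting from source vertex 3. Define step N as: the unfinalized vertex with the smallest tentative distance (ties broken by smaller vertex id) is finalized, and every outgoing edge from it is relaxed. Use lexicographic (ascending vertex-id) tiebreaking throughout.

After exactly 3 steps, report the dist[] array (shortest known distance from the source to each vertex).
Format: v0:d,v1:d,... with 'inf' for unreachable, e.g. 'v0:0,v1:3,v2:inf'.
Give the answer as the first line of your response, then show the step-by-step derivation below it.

v0:inf,v1:inf,v2:20,v3:0,v4:18,v5:inf

step 1: dist = v0:inf,v1:inf,v2:20,v3:0,v4:18,v5:inf
step 2: dist = v0:inf,v1:inf,v2:20,v3:0,v4:18,v5:inf
step 3: dist = v0:inf,v1:inf,v2:20,v3:0,v4:18,v5:inf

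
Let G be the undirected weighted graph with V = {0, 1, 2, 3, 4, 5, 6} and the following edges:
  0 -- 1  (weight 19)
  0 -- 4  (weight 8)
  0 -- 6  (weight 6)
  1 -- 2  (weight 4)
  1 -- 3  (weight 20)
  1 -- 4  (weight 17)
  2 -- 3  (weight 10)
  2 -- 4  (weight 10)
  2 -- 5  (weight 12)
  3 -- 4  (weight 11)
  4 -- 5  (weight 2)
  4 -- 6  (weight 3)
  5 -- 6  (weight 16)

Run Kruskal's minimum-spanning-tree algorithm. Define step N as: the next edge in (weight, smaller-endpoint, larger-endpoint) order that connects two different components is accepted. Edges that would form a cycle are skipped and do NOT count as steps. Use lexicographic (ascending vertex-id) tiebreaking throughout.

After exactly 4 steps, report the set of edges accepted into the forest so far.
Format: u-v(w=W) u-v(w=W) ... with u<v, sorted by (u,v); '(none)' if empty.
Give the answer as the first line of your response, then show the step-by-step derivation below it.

0-6(w=6) 1-2(w=4) 4-5(w=2) 4-6(w=3)

step 1: add edge 4-5 (w=2); MST = {4-5(w=2)}
step 2: add edge 4-6 (w=3); MST = {4-5(w=2) 4-6(w=3)}
step 3: add edge 1-2 (w=4); MST = {1-2(w=4) 4-5(w=2) 4-6(w=3)}
step 4: add edge 0-6 (w=6); MST = {0-6(w=6) 1-2(w=4) 4-5(w=2) 4-6(w=3)}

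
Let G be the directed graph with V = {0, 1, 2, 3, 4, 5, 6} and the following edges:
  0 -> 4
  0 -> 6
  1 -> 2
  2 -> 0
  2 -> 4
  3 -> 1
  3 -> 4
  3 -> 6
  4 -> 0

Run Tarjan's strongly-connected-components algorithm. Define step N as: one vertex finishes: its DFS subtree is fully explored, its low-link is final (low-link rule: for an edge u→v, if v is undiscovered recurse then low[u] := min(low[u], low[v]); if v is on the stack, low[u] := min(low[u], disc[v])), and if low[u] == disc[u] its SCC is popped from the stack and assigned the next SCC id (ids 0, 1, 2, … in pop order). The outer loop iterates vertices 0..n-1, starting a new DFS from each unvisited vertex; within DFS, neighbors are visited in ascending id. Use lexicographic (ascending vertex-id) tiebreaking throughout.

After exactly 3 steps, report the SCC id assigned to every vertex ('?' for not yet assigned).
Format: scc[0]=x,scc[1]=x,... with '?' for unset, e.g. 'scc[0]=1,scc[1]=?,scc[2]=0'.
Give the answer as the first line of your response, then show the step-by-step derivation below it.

scc[0]=1,scc[1]=?,scc[2]=?,scc[3]=?,scc[4]=1,scc[5]=?,scc[6]=0

step 1: low=(low[0]=0,low[1]=?,low[2]=?,low[3]=?,low[4]=0,low[5]=?,low[6]=?); scc=(scc[0]=?,scc[1]=?,scc[2]=?,scc[3]=?,scc[4]=?,scc[5]=?,scc[6]=?)
step 2: low=(low[0]=0,low[1]=?,low[2]=?,low[3]=?,low[4]=0,low[5]=?,low[6]=2); scc=(scc[0]=?,scc[1]=?,scc[2]=?,scc[3]=?,scc[4]=?,scc[5]=?,scc[6]=0)
step 3: low=(low[0]=0,low[1]=?,low[2]=?,low[3]=?,low[4]=0,low[5]=?,low[6]=2); scc=(scc[0]=1,scc[1]=?,scc[2]=?,scc[3]=?,scc[4]=1,scc[5]=?,scc[6]=0)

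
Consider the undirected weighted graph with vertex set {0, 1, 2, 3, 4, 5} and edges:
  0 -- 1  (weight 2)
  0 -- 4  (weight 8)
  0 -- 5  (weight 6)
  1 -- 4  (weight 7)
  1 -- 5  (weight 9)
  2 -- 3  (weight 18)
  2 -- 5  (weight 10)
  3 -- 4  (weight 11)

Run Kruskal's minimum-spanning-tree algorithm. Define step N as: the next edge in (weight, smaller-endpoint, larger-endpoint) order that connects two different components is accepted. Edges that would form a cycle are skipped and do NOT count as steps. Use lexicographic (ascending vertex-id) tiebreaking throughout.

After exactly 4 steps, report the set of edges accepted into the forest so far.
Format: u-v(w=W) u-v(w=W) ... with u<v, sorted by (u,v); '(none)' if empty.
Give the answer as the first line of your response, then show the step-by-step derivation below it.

0-1(w=2) 0-5(w=6) 1-4(w=7) 2-5(w=10)

step 1: add edge 0-1 (w=2); MST = {0-1(w=2)}
step 2: add edge 0-5 (w=6); MST = {0-1(w=2) 0-5(w=6)}
step 3: add edge 1-4 (w=7); MST = {0-1(w=2) 0-5(w=6) 1-4(w=7)}
step 4: add edge 2-5 (w=10); MST = {0-1(w=2) 0-5(w=6) 1-4(w=7) 2-5(w=10)}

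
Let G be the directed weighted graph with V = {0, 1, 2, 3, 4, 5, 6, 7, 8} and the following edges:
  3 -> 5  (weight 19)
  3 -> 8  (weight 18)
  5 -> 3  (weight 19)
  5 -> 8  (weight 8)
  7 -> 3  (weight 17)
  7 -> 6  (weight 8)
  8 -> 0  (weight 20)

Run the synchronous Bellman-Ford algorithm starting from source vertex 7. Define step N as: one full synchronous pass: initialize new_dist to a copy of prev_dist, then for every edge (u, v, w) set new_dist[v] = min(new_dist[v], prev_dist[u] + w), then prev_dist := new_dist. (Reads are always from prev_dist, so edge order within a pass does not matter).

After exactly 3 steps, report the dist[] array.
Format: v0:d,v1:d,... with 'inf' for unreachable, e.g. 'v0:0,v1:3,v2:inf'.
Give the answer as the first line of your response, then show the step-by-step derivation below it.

v0:55,v1:inf,v2:inf,v3:17,v4:inf,v5:36,v6:8,v7:0,v8:35

step 1: dist = v0:inf,v1:inf,v2:inf,v3:17,v4:inf,v5:inf,v6:8,v7:0,v8:inf
step 2: dist = v0:inf,v1:inf,v2:inf,v3:17,v4:inf,v5:36,v6:8,v7:0,v8:35
step 3: dist = v0:55,v1:inf,v2:inf,v3:17,v4:inf,v5:36,v6:8,v7:0,v8:35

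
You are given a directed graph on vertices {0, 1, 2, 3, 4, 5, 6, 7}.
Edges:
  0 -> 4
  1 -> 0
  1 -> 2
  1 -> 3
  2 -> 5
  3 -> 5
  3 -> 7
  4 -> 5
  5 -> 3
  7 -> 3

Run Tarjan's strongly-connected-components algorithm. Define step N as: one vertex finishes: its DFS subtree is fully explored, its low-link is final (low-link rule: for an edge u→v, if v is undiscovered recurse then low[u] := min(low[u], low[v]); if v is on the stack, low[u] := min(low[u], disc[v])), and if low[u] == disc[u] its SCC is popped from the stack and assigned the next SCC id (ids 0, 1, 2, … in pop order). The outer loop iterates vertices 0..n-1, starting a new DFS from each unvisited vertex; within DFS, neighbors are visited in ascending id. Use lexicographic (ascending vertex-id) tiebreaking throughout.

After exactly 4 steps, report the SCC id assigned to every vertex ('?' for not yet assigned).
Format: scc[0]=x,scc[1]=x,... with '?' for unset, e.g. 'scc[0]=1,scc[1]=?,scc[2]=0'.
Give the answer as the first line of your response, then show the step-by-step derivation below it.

scc[0]=?,scc[1]=?,scc[2]=?,scc[3]=0,scc[4]=1,scc[5]=0,scc[6]=?,scc[7]=0

step 1: low=(low[0]=0,low[1]=?,low[2]=?,low[3]=2,low[4]=1,low[5]=2,low[6]=?,low[7]=3); scc=(scc[0]=?,scc[1]=?,scc[2]=?,scc[3]=?,scc[4]=?,scc[5]=?,scc[6]=?,scc[7]=?)
step 2: low=(low[0]=0,low[1]=?,low[2]=?,low[3]=2,low[4]=1,low[5]=2,low[6]=?,low[7]=3); scc=(scc[0]=?,scc[1]=?,scc[2]=?,scc[3]=?,scc[4]=?,scc[5]=?,scc[6]=?,scc[7]=?)
step 3: low=(low[0]=0,low[1]=?,low[2]=?,low[3]=2,low[4]=1,low[5]=2,low[6]=?,low[7]=3); scc=(scc[0]=?,scc[1]=?,scc[2]=?,scc[3]=0,scc[4]=?,scc[5]=0,scc[6]=?,scc[7]=0)
step 4: low=(low[0]=0,low[1]=?,low[2]=?,low[3]=2,low[4]=1,low[5]=2,low[6]=?,low[7]=3); scc=(scc[0]=?,scc[1]=?,scc[2]=?,scc[3]=0,scc[4]=1,scc[5]=0,scc[6]=?,scc[7]=0)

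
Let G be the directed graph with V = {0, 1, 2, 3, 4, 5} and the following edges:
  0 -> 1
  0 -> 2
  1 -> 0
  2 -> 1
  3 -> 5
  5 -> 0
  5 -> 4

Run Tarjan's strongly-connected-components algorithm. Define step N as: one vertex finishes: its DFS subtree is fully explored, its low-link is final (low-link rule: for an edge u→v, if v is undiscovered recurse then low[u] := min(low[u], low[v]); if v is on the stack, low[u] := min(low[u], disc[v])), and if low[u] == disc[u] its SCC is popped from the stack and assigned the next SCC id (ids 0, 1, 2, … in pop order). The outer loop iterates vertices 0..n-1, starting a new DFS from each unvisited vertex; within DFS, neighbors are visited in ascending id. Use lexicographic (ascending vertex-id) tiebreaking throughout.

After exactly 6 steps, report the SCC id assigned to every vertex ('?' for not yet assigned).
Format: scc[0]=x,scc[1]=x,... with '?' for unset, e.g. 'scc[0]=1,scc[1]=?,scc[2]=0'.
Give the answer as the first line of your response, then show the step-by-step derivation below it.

scc[0]=0,scc[1]=0,scc[2]=0,scc[3]=3,scc[4]=1,scc[5]=2

step 1: low=(low[0]=0,low[1]=0,low[2]=?,low[3]=?,low[4]=?,low[5]=?); scc=(scc[0]=?,scc[1]=?,scc[2]=?,scc[3]=?,scc[4]=?,scc[5]=?)
step 2: low=(low[0]=0,low[1]=0,low[2]=1,low[3]=?,low[4]=?,low[5]=?); scc=(scc[0]=?,scc[1]=?,scc[2]=?,scc[3]=?,scc[4]=?,scc[5]=?)
step 3: low=(low[0]=0,low[1]=0,low[2]=1,low[3]=?,low[4]=?,low[5]=?); scc=(scc[0]=0,scc[1]=0,scc[2]=0,scc[3]=?,scc[4]=?,scc[5]=?)
step 4: low=(low[0]=0,low[1]=0,low[2]=1,low[3]=3,low[4]=5,low[5]=4); scc=(scc[0]=0,scc[1]=0,scc[2]=0,scc[3]=?,scc[4]=1,scc[5]=?)
step 5: low=(low[0]=0,low[1]=0,low[2]=1,low[3]=3,low[4]=5,low[5]=4); scc=(scc[0]=0,scc[1]=0,scc[2]=0,scc[3]=?,scc[4]=1,scc[5]=2)
step 6: low=(low[0]=0,low[1]=0,low[2]=1,low[3]=3,low[4]=5,low[5]=4); scc=(scc[0]=0,scc[1]=0,scc[2]=0,scc[3]=3,scc[4]=1,scc[5]=2)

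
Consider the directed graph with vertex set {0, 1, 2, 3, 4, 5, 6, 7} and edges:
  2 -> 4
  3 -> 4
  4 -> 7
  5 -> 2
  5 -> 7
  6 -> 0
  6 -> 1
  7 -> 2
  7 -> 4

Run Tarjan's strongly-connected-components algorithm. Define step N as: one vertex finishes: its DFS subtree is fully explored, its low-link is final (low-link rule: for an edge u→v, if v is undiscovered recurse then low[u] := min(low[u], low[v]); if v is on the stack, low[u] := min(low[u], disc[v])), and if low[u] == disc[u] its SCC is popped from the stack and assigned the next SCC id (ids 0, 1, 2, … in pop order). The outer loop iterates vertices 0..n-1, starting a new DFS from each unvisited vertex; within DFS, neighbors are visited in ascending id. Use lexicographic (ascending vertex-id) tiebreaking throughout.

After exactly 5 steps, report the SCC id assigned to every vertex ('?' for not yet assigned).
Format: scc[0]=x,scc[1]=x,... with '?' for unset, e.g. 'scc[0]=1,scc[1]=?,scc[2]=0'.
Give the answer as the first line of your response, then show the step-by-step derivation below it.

scc[0]=0,scc[1]=1,scc[2]=2,scc[3]=?,scc[4]=2,scc[5]=?,scc[6]=?,scc[7]=2

step 1: low=(low[0]=0,low[1]=?,low[2]=?,low[3]=?,low[4]=?,low[5]=?,low[6]=?,low[7]=?); scc=(scc[0]=0,scc[1]=?,scc[2]=?,scc[3]=?,scc[4]=?,scc[5]=?,scc[6]=?,scc[7]=?)
step 2: low=(low[0]=0,low[1]=1,low[2]=?,low[3]=?,low[4]=?,low[5]=?,low[6]=?,low[7]=?); scc=(scc[0]=0,scc[1]=1,scc[2]=?,scc[3]=?,scc[4]=?,scc[5]=?,scc[6]=?,scc[7]=?)
step 3: low=(low[0]=0,low[1]=1,low[2]=2,low[3]=?,low[4]=3,low[5]=?,low[6]=?,low[7]=2); scc=(scc[0]=0,scc[1]=1,scc[2]=?,scc[3]=?,scc[4]=?,scc[5]=?,scc[6]=?,scc[7]=?)
step 4: low=(low[0]=0,low[1]=1,low[2]=2,low[3]=?,low[4]=2,low[5]=?,low[6]=?,low[7]=2); scc=(scc[0]=0,scc[1]=1,scc[2]=?,scc[3]=?,scc[4]=?,scc[5]=?,scc[6]=?,scc[7]=?)
step 5: low=(low[0]=0,low[1]=1,low[2]=2,low[3]=?,low[4]=2,low[5]=?,low[6]=?,low[7]=2); scc=(scc[0]=0,scc[1]=1,scc[2]=2,scc[3]=?,scc[4]=2,scc[5]=?,scc[6]=?,scc[7]=2)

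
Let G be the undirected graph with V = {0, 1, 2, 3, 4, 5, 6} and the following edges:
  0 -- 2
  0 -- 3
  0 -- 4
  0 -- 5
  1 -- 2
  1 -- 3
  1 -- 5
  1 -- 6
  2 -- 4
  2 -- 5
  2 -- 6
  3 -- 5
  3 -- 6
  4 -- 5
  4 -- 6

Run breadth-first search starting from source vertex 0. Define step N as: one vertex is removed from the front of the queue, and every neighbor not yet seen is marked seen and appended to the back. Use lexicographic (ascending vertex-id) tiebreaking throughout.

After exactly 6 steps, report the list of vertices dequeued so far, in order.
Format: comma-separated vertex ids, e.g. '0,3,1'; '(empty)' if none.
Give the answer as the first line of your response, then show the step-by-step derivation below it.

0,2,3,4,5,1

step 1: dequeue 0; queue=[2,3,4,5]; order=0
step 2: dequeue 2; queue=[3,4,5,1,6]; order=0,2
step 3: dequeue 3; queue=[4,5,1,6]; order=0,2,3
step 4: dequeue 4; queue=[5,1,6]; order=0,2,3,4
step 5: dequeue 5; queue=[1,6]; order=0,2,3,4,5
step 6: dequeue 1; queue=[6]; order=0,2,3,4,5,1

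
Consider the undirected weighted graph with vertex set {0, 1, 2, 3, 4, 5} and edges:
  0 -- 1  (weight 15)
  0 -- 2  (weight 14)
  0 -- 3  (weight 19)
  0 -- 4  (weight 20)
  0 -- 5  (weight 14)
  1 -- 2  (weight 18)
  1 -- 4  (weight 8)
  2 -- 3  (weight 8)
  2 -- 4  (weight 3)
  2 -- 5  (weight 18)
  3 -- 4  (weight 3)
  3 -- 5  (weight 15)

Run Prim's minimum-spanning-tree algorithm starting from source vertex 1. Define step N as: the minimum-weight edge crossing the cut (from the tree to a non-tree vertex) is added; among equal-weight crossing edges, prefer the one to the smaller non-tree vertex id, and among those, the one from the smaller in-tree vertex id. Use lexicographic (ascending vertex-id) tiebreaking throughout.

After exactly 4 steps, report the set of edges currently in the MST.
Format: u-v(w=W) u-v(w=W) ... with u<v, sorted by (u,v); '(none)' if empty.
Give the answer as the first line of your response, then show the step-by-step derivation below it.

0-2(w=14) 1-4(w=8) 2-4(w=3) 3-4(w=3)

step 1: add edge 1-4 (w=8); MST = {1-4(w=8)}
step 2: add edge 2-4 (w=3); MST = {1-4(w=8) 2-4(w=3)}
step 3: add edge 3-4 (w=3); MST = {1-4(w=8) 2-4(w=3) 3-4(w=3)}
step 4: add edge 0-2 (w=14); MST = {0-2(w=14) 1-4(w=8) 2-4(w=3) 3-4(w=3)}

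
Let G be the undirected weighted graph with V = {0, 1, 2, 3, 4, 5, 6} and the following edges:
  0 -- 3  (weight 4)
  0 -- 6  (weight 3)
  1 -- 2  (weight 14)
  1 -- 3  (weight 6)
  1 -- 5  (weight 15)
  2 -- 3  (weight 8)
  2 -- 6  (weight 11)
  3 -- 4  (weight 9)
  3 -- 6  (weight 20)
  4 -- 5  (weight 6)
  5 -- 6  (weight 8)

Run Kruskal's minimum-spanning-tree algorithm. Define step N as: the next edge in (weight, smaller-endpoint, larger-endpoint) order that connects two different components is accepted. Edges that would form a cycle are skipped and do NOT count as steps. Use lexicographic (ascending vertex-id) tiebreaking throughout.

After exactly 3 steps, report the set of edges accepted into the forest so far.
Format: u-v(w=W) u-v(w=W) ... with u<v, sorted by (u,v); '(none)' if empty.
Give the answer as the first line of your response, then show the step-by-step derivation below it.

0-3(w=4) 0-6(w=3) 1-3(w=6)

step 1: add edge 0-6 (w=3); MST = {0-6(w=3)}
step 2: add edge 0-3 (w=4); MST = {0-3(w=4) 0-6(w=3)}
step 3: add edge 1-3 (w=6); MST = {0-3(w=4) 0-6(w=3) 1-3(w=6)}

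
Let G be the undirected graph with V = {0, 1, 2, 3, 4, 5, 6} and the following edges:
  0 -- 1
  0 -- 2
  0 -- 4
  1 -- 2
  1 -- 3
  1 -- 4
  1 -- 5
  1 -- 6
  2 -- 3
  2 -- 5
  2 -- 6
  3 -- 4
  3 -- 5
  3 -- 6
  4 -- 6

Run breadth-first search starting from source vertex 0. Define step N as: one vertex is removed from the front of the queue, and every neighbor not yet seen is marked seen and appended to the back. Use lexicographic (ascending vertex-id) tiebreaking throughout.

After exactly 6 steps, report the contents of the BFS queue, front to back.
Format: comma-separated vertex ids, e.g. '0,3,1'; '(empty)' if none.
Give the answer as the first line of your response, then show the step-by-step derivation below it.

6

step 1: dequeue 0; queue=[1,2,4]; order=0
step 2: dequeue 1; queue=[2,4,3,5,6]; order=0,1
step 3: dequeue 2; queue=[4,3,5,6]; order=0,1,2
step 4: dequeue 4; queue=[3,5,6]; order=0,1,2,4
step 5: dequeue 3; queue=[5,6]; order=0,1,2,4,3
step 6: dequeue 5; queue=[6]; order=0,1,2,4,3,5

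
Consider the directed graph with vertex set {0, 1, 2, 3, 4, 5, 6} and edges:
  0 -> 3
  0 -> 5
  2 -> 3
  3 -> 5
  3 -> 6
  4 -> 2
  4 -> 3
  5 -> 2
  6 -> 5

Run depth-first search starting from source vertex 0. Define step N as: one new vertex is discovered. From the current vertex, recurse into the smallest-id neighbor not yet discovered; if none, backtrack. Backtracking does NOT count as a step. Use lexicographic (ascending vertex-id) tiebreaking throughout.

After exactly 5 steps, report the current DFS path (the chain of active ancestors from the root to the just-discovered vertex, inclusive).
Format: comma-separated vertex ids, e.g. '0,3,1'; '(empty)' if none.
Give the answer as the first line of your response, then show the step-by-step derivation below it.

0,3,6

step 1: discover 0; path=0; order=0
step 2: discover 3; path=0>3; order=0,3
step 3: discover 5; path=0>3>5; order=0,3,5
step 4: discover 2; path=0>3>5>2; order=0,3,5,2
step 5: discover 6; path=0>3>6; order=0,3,5,2,6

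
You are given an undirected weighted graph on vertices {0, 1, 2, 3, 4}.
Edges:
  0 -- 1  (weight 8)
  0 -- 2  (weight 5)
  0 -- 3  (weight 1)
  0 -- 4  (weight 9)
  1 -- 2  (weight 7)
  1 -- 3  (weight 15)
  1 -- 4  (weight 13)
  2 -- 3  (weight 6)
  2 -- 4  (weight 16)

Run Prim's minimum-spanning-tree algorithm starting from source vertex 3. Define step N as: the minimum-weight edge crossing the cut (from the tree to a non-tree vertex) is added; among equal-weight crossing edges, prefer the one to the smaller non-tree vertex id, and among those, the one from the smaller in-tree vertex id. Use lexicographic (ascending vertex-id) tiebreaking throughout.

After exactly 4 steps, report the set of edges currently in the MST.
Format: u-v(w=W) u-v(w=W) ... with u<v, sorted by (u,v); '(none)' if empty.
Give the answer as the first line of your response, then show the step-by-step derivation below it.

0-2(w=5) 0-3(w=1) 0-4(w=9) 1-2(w=7)

step 1: add edge 0-3 (w=1); MST = {0-3(w=1)}
step 2: add edge 0-2 (w=5); MST = {0-2(w=5) 0-3(w=1)}
step 3: add edge 1-2 (w=7); MST = {0-2(w=5) 0-3(w=1) 1-2(w=7)}
step 4: add edge 0-4 (w=9); MST = {0-2(w=5) 0-3(w=1) 0-4(w=9) 1-2(w=7)}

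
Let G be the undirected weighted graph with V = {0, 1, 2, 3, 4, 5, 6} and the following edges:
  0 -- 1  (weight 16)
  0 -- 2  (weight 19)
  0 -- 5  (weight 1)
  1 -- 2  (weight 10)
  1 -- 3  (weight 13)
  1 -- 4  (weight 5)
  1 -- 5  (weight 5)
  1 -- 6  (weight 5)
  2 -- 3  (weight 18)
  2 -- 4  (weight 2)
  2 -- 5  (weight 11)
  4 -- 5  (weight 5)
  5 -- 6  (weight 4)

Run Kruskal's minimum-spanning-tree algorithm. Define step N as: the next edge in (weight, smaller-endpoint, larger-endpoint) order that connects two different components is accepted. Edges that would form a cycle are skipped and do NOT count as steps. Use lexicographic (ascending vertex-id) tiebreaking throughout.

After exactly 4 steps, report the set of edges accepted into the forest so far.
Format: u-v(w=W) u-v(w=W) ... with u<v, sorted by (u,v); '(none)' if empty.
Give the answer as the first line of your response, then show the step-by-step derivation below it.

0-5(w=1) 1-4(w=5) 2-4(w=2) 5-6(w=4)

step 1: add edge 0-5 (w=1); MST = {0-5(w=1)}
step 2: add edge 2-4 (w=2); MST = {0-5(w=1) 2-4(w=2)}
step 3: add edge 5-6 (w=4); MST = {0-5(w=1) 2-4(w=2) 5-6(w=4)}
step 4: add edge 1-4 (w=5); MST = {0-5(w=1) 1-4(w=5) 2-4(w=2) 5-6(w=4)}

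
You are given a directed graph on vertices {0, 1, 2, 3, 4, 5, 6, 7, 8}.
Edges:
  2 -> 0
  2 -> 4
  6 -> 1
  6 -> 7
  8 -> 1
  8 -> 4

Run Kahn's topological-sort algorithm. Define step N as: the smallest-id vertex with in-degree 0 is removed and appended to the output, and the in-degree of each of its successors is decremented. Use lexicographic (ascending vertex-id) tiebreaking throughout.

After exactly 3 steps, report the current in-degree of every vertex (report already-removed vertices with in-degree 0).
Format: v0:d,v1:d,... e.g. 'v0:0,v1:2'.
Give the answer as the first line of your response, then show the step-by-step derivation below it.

v0:0,v1:2,v2:0,v3:0,v4:1,v5:0,v6:0,v7:1,v8:0

step 1: output 2; order=[2]; indeg=(0,2,0,0,1,0,0,1,0)
step 2: output 0; order=[2,0]; indeg=(0,2,0,0,1,0,0,1,0)
step 3: output 3; order=[2,0,3]; indeg=(0,2,0,0,1,0,0,1,0)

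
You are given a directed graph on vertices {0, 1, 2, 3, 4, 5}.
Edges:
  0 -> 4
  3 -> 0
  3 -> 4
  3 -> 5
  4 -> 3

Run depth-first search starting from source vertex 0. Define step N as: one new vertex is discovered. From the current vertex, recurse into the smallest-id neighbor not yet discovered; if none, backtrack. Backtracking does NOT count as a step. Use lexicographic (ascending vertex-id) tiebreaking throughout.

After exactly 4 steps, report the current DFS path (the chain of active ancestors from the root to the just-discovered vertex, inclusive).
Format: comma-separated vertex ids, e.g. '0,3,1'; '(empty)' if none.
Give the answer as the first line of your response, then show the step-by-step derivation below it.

0,4,3,5

step 1: discover 0; path=0; order=0
step 2: discover 4; path=0>4; order=0,4
step 3: discover 3; path=0>4>3; order=0,4,3
step 4: discover 5; path=0>4>3>5; order=0,4,3,5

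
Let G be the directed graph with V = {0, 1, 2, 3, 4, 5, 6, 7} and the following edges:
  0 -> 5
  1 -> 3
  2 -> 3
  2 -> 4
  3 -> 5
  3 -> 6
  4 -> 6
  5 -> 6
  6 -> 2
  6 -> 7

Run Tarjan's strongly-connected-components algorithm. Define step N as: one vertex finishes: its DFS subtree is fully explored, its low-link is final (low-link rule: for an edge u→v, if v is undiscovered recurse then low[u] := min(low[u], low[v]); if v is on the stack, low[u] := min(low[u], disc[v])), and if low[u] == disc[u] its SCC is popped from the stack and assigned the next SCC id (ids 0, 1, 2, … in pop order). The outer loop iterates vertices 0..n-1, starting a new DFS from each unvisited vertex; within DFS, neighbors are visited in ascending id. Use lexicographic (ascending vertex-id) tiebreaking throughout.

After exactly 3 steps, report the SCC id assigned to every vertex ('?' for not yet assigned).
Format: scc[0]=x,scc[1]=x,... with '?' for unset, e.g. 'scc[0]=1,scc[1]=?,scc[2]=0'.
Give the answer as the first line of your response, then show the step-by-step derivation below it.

scc[0]=?,scc[1]=?,scc[2]=?,scc[3]=?,scc[4]=?,scc[5]=?,scc[6]=?,scc[7]=?

step 1: low=(low[0]=0,low[1]=?,low[2]=3,low[3]=1,low[4]=?,low[5]=1,low[6]=2,low[7]=?); scc=(scc[0]=?,scc[1]=?,scc[2]=?,scc[3]=?,scc[4]=?,scc[5]=?,scc[6]=?,scc[7]=?)
step 2: low=(low[0]=0,low[1]=?,low[2]=1,low[3]=1,low[4]=2,low[5]=1,low[6]=2,low[7]=?); scc=(scc[0]=?,scc[1]=?,scc[2]=?,scc[3]=?,scc[4]=?,scc[5]=?,scc[6]=?,scc[7]=?)
step 3: low=(low[0]=0,low[1]=?,low[2]=1,low[3]=1,low[4]=2,low[5]=1,low[6]=2,low[7]=?); scc=(scc[0]=?,scc[1]=?,scc[2]=?,scc[3]=?,scc[4]=?,scc[5]=?,scc[6]=?,scc[7]=?)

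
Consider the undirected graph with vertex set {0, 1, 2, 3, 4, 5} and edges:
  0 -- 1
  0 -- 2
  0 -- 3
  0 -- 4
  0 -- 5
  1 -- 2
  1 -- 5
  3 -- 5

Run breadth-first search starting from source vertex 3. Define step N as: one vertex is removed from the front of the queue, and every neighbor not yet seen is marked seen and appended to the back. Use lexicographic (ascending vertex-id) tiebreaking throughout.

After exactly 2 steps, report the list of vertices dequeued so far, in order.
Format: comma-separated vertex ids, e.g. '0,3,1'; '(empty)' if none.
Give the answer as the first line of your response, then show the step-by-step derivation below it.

3,0

step 1: dequeue 3; queue=[0,5]; order=3
step 2: dequeue 0; queue=[5,1,2,4]; order=3,0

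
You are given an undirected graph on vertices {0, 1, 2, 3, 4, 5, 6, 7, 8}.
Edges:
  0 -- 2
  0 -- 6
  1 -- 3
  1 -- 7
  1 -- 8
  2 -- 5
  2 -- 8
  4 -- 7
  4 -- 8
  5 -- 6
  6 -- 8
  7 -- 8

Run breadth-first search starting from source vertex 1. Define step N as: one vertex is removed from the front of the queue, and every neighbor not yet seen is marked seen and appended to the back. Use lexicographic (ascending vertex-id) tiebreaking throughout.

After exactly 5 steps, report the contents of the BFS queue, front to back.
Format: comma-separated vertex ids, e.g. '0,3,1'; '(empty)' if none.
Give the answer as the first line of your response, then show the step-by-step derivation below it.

2,6

step 1: dequeue 1; queue=[3,7,8]; order=1
step 2: dequeue 3; queue=[7,8]; order=1,3
step 3: dequeue 7; queue=[8,4]; order=1,3,7
step 4: dequeue 8; queue=[4,2,6]; order=1,3,7,8
step 5: dequeue 4; queue=[2,6]; order=1,3,7,8,4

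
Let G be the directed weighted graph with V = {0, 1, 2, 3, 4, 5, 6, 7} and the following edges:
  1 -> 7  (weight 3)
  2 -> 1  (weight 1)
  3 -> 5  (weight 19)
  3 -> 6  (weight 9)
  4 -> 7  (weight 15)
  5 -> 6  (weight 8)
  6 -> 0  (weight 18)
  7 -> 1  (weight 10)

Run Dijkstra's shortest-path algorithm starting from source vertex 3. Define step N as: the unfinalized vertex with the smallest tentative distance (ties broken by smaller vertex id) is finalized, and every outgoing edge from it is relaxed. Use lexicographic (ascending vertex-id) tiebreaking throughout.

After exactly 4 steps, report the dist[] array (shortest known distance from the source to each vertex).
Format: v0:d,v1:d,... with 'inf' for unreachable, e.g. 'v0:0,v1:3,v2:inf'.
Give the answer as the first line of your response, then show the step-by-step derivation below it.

v0:27,v1:inf,v2:inf,v3:0,v4:inf,v5:19,v6:9,v7:inf

step 1: dist = v0:inf,v1:inf,v2:inf,v3:0,v4:inf,v5:19,v6:9,v7:inf
step 2: dist = v0:27,v1:inf,v2:inf,v3:0,v4:inf,v5:19,v6:9,v7:inf
step 3: dist = v0:27,v1:inf,v2:inf,v3:0,v4:inf,v5:19,v6:9,v7:inf
step 4: dist = v0:27,v1:inf,v2:inf,v3:0,v4:inf,v5:19,v6:9,v7:inf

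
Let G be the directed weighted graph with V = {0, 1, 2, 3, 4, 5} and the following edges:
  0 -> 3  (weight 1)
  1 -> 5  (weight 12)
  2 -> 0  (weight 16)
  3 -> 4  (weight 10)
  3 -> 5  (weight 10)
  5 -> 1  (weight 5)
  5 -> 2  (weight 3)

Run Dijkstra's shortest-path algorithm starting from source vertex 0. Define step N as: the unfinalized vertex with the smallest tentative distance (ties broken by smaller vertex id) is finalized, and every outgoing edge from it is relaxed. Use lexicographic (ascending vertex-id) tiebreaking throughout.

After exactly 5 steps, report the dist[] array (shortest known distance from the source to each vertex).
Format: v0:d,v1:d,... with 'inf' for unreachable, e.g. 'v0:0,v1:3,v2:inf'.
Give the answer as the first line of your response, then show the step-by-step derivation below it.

v0:0,v1:16,v2:14,v3:1,v4:11,v5:11

step 1: dist = v0:0,v1:inf,v2:inf,v3:1,v4:inf,v5:inf
step 2: dist = v0:0,v1:inf,v2:inf,v3:1,v4:11,v5:11
step 3: dist = v0:0,v1:inf,v2:inf,v3:1,v4:11,v5:11
step 4: dist = v0:0,v1:16,v2:14,v3:1,v4:11,v5:11
step 5: dist = v0:0,v1:16,v2:14,v3:1,v4:11,v5:11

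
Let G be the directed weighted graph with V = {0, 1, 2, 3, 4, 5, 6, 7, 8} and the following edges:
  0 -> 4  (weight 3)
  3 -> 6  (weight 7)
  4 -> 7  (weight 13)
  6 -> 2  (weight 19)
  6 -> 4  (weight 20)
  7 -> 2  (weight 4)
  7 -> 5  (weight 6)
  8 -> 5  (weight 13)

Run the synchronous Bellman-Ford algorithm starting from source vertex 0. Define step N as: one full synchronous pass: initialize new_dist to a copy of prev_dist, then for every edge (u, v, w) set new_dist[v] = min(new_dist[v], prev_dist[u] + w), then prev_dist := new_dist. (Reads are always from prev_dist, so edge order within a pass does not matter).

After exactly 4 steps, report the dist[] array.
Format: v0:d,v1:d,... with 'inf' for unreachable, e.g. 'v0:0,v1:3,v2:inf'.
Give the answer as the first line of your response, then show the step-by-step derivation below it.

v0:0,v1:inf,v2:20,v3:inf,v4:3,v5:22,v6:inf,v7:16,v8:inf

step 1: dist = v0:0,v1:inf,v2:inf,v3:inf,v4:3,v5:inf,v6:inf,v7:inf,v8:inf
step 2: dist = v0:0,v1:inf,v2:inf,v3:inf,v4:3,v5:inf,v6:inf,v7:16,v8:inf
step 3: dist = v0:0,v1:inf,v2:20,v3:inf,v4:3,v5:22,v6:inf,v7:16,v8:inf
step 4: dist = v0:0,v1:inf,v2:20,v3:inf,v4:3,v5:22,v6:inf,v7:16,v8:inf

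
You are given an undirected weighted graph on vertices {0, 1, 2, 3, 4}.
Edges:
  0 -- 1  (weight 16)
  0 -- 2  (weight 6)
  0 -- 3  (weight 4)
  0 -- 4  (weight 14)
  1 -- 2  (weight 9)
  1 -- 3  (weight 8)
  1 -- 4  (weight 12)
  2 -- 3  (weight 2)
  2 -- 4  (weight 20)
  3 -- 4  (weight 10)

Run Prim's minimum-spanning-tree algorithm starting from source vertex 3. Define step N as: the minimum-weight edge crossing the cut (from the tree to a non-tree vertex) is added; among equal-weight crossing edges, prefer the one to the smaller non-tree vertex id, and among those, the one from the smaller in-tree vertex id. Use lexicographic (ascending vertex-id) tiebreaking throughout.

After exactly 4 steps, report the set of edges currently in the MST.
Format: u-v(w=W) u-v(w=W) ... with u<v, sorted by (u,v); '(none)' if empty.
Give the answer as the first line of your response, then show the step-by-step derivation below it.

0-3(w=4) 1-3(w=8) 2-3(w=2) 3-4(w=10)

step 1: add edge 2-3 (w=2); MST = {2-3(w=2)}
step 2: add edge 0-3 (w=4); MST = {0-3(w=4) 2-3(w=2)}
step 3: add edge 1-3 (w=8); MST = {0-3(w=4) 1-3(w=8) 2-3(w=2)}
step 4: add edge 3-4 (w=10); MST = {0-3(w=4) 1-3(w=8) 2-3(w=2) 3-4(w=10)}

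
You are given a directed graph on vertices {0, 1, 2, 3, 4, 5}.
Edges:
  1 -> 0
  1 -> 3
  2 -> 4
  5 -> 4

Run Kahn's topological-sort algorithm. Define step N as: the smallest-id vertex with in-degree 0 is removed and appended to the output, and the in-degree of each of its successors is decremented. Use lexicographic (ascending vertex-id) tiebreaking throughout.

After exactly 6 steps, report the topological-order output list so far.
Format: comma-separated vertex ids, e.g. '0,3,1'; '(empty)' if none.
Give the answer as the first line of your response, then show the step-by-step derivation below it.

1,0,2,3,5,4

step 1: output 1; order=[1]; indeg=(0,0,0,0,2,0)
step 2: output 0; order=[1,0]; indeg=(0,0,0,0,2,0)
step 3: output 2; order=[1,0,2]; indeg=(0,0,0,0,1,0)
step 4: output 3; order=[1,0,2,3]; indeg=(0,0,0,0,1,0)
step 5: output 5; order=[1,0,2,3,5]; indeg=(0,0,0,0,0,0)
step 6: output 4; order=[1,0,2,3,5,4]; indeg=(0,0,0,0,0,0)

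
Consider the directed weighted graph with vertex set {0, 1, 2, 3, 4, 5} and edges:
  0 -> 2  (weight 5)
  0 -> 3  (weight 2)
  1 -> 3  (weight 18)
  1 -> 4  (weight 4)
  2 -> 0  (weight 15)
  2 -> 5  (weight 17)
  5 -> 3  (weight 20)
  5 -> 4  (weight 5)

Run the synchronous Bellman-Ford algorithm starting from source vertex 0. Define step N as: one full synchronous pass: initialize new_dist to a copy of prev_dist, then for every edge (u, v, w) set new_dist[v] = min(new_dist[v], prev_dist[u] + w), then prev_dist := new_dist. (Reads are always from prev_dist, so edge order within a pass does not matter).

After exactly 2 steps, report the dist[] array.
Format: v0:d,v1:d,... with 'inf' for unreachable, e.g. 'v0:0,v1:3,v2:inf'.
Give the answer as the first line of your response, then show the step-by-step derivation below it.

v0:0,v1:inf,v2:5,v3:2,v4:inf,v5:22

step 1: dist = v0:0,v1:inf,v2:5,v3:2,v4:inf,v5:inf
step 2: dist = v0:0,v1:inf,v2:5,v3:2,v4:inf,v5:22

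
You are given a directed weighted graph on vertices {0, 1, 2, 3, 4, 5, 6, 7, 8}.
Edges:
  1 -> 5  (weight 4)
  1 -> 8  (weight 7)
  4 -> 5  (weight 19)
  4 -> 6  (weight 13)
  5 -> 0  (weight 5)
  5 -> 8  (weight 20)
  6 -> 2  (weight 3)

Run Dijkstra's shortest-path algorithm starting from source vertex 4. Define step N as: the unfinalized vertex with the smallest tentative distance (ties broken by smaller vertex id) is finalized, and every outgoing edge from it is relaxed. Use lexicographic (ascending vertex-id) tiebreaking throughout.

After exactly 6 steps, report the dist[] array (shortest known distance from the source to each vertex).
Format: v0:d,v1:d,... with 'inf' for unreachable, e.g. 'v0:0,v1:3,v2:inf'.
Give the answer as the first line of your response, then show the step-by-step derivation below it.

v0:24,v1:inf,v2:16,v3:inf,v4:0,v5:19,v6:13,v7:inf,v8:39

step 1: dist = v0:inf,v1:inf,v2:inf,v3:inf,v4:0,v5:19,v6:13,v7:inf,v8:inf
step 2: dist = v0:inf,v1:inf,v2:16,v3:inf,v4:0,v5:19,v6:13,v7:inf,v8:inf
step 3: dist = v0:inf,v1:inf,v2:16,v3:inf,v4:0,v5:19,v6:13,v7:inf,v8:inf
step 4: dist = v0:24,v1:inf,v2:16,v3:inf,v4:0,v5:19,v6:13,v7:inf,v8:39
step 5: dist = v0:24,v1:inf,v2:16,v3:inf,v4:0,v5:19,v6:13,v7:inf,v8:39
step 6: dist = v0:24,v1:inf,v2:16,v3:inf,v4:0,v5:19,v6:13,v7:inf,v8:39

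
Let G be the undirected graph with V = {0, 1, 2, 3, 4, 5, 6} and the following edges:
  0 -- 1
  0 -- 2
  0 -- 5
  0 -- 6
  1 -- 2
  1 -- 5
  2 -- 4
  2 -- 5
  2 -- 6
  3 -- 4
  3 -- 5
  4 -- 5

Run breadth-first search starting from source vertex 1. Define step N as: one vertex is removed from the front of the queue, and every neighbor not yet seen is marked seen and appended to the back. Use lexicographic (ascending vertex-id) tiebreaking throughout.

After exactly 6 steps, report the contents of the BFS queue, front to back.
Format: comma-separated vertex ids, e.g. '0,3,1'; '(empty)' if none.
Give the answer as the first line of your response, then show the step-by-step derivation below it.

3

step 1: dequeue 1; queue=[0,2,5]; order=1
step 2: dequeue 0; queue=[2,5,6]; order=1,0
step 3: dequeue 2; queue=[5,6,4]; order=1,0,2
step 4: dequeue 5; queue=[6,4,3]; order=1,0,2,5
step 5: dequeue 6; queue=[4,3]; order=1,0,2,5,6
step 6: dequeue 4; queue=[3]; order=1,0,2,5,6,4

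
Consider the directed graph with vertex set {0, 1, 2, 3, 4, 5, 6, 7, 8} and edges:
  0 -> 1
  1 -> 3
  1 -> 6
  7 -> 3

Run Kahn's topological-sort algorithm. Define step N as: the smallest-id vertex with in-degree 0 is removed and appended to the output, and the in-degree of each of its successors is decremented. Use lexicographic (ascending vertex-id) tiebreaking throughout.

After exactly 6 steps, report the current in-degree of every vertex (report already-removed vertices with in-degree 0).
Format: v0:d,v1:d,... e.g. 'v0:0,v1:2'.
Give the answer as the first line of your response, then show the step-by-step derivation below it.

v0:0,v1:0,v2:0,v3:1,v4:0,v5:0,v6:0,v7:0,v8:0

step 1: output 0; order=[0]; indeg=(0,0,0,2,0,0,1,0,0)
step 2: output 1; order=[0,1]; indeg=(0,0,0,1,0,0,0,0,0)
step 3: output 2; order=[0,1,2]; indeg=(0,0,0,1,0,0,0,0,0)
step 4: output 4; order=[0,1,2,4]; indeg=(0,0,0,1,0,0,0,0,0)
step 5: output 5; order=[0,1,2,4,5]; indeg=(0,0,0,1,0,0,0,0,0)
step 6: output 6; order=[0,1,2,4,5,6]; indeg=(0,0,0,1,0,0,0,0,0)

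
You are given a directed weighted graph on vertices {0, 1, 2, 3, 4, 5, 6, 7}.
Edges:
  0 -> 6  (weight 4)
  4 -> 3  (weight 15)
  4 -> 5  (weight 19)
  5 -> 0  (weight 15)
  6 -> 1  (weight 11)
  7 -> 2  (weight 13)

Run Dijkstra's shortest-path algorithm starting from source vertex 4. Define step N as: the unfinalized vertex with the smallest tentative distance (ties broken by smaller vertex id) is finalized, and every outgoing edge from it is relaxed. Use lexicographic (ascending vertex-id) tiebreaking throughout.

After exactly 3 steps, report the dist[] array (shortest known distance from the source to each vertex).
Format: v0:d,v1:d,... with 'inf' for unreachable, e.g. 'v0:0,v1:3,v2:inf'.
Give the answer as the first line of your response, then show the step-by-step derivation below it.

v0:34,v1:inf,v2:inf,v3:15,v4:0,v5:19,v6:inf,v7:inf

step 1: dist = v0:inf,v1:inf,v2:inf,v3:15,v4:0,v5:19,v6:inf,v7:inf
step 2: dist = v0:inf,v1:inf,v2:inf,v3:15,v4:0,v5:19,v6:inf,v7:inf
step 3: dist = v0:34,v1:inf,v2:inf,v3:15,v4:0,v5:19,v6:inf,v7:inf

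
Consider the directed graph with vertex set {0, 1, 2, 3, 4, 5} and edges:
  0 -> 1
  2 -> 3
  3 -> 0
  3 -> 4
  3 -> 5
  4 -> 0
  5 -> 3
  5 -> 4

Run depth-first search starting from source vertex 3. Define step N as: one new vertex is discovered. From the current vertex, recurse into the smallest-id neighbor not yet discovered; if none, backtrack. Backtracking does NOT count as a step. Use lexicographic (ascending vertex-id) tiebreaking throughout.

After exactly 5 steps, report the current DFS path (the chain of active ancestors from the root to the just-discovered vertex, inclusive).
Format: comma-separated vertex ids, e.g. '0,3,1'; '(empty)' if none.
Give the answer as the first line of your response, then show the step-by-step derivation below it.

3,5

step 1: discover 3; path=3; order=3
step 2: discover 0; path=3>0; order=3,0
step 3: discover 1; path=3>0>1; order=3,0,1
step 4: discover 4; path=3>4; order=3,0,1,4
step 5: discover 5; path=3>5; order=3,0,1,4,5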